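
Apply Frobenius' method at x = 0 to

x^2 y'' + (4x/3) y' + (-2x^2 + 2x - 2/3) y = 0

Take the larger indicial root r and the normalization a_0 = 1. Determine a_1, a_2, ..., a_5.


Write in Frobenius form y'' + (p(x)/x) y' + (q(x)/x^2) y = 0:
  p(x) = 4/3,  q(x) = -2x^2 + 2x - 2/3.
Indicial equation: r(r-1) + (4/3) r + (-2/3) = 0 -> roots r_1 = 2/3, r_2 = -1.
Take r = r_1 = 2/3. Let y(x) = x^r sum_{n>=0} a_n x^n with a_0 = 1.
Substitute y = x^r sum a_n x^n and match x^{r+n}. The recurrence is
  D(n) a_n + 2 a_{n-1} - 2 a_{n-2} = 0,  where D(n) = (r+n)(r+n-1) + (4/3)(r+n) + (-2/3).
  a_n = [-2 a_{n-1} + 2 a_{n-2}] / D(n).
Since the indicial polynomial factors as (r - r_1)(r - r_2), D(n) = (r_1 + n - r_1)(r_1 + n - r_2) = n(n + 5/3).
Evaluating step by step (a_0 = 1):
  n = 1: D(1) = 1(1 + 5/3) = 8/3; numerator = -2(1) = -2; a_1 = (-2)/(8/3) = -3/4
  n = 2: D(2) = 2(2 + 5/3) = 22/3; numerator = -2(-3/4) + 2(1) = 7/2; a_2 = (7/2)/(22/3) = 21/44
  n = 3: D(3) = 3(3 + 5/3) = 14; numerator = -2(21/44) + 2(-3/4) = -27/11; a_3 = (-27/11)/(14) = -27/154
  n = 4: D(4) = 4(4 + 5/3) = 68/3; numerator = -2(-27/154) + 2(21/44) = 201/154; a_4 = (201/154)/(68/3) = 603/10472
  n = 5: D(5) = 5(5 + 5/3) = 100/3; numerator = -2(603/10472) + 2(-27/154) = -2439/5236; a_5 = (-2439/5236)/(100/3) = -7317/523600

r = 2/3; a_0 = 1; a_1 = -3/4; a_2 = 21/44; a_3 = -27/154; a_4 = 603/10472; a_5 = -7317/523600


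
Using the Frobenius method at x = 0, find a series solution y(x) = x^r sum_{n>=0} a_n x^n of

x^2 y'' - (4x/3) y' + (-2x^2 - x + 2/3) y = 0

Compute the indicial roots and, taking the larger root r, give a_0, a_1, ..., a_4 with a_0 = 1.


Write in Frobenius form y'' + (p(x)/x) y' + (q(x)/x^2) y = 0:
  p(x) = -4/3,  q(x) = -2x^2 - x + 2/3.
Indicial equation: r(r-1) + (-4/3) r + (2/3) = 0 -> roots r_1 = 2, r_2 = 1/3.
Take r = r_1 = 2. Let y(x) = x^r sum_{n>=0} a_n x^n with a_0 = 1.
Substitute y = x^r sum a_n x^n and match x^{r+n}. The recurrence is
  D(n) a_n - 1 a_{n-1} - 2 a_{n-2} = 0,  where D(n) = (r+n)(r+n-1) + (-4/3)(r+n) + (2/3).
  a_n = [1 a_{n-1} + 2 a_{n-2}] / D(n).
Since the indicial polynomial factors as (r - r_1)(r - r_2), D(n) = (r_1 + n - r_1)(r_1 + n - r_2) = n(n + 5/3).
Evaluating step by step (a_0 = 1):
  n = 1: D(1) = 1(1 + 5/3) = 8/3; numerator = 1(1) = 1; a_1 = (1)/(8/3) = 3/8
  n = 2: D(2) = 2(2 + 5/3) = 22/3; numerator = 1(3/8) + 2(1) = 19/8; a_2 = (19/8)/(22/3) = 57/176
  n = 3: D(3) = 3(3 + 5/3) = 14; numerator = 1(57/176) + 2(3/8) = 189/176; a_3 = (189/176)/(14) = 27/352
  n = 4: D(4) = 4(4 + 5/3) = 68/3; numerator = 1(27/352) + 2(57/176) = 255/352; a_4 = (255/352)/(68/3) = 45/1408

r = 2; a_0 = 1; a_1 = 3/8; a_2 = 57/176; a_3 = 27/352; a_4 = 45/1408


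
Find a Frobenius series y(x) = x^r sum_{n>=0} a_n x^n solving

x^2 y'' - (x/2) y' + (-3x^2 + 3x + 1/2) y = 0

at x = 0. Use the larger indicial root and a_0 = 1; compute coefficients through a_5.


Write in Frobenius form y'' + (p(x)/x) y' + (q(x)/x^2) y = 0:
  p(x) = -1/2,  q(x) = -3x^2 + 3x + 1/2.
Indicial equation: r(r-1) + (-1/2) r + (1/2) = 0 -> roots r_1 = 1, r_2 = 1/2.
Take r = r_1 = 1. Let y(x) = x^r sum_{n>=0} a_n x^n with a_0 = 1.
Substitute y = x^r sum a_n x^n and match x^{r+n}. The recurrence is
  D(n) a_n + 3 a_{n-1} - 3 a_{n-2} = 0,  where D(n) = (r+n)(r+n-1) + (-1/2)(r+n) + (1/2).
  a_n = [-3 a_{n-1} + 3 a_{n-2}] / D(n).
Since the indicial polynomial factors as (r - r_1)(r - r_2), D(n) = (r_1 + n - r_1)(r_1 + n - r_2) = n(n + 1/2).
Evaluating step by step (a_0 = 1):
  n = 1: D(1) = 1(1 + 1/2) = 3/2; numerator = -3(1) = -3; a_1 = (-3)/(3/2) = -2
  n = 2: D(2) = 2(2 + 1/2) = 5; numerator = -3(-2) + 3(1) = 9; a_2 = (9)/(5) = 9/5
  n = 3: D(3) = 3(3 + 1/2) = 21/2; numerator = -3(9/5) + 3(-2) = -57/5; a_3 = (-57/5)/(21/2) = -38/35
  n = 4: D(4) = 4(4 + 1/2) = 18; numerator = -3(-38/35) + 3(9/5) = 303/35; a_4 = (303/35)/(18) = 101/210
  n = 5: D(5) = 5(5 + 1/2) = 55/2; numerator = -3(101/210) + 3(-38/35) = -47/10; a_5 = (-47/10)/(55/2) = -47/275

r = 1; a_0 = 1; a_1 = -2; a_2 = 9/5; a_3 = -38/35; a_4 = 101/210; a_5 = -47/275


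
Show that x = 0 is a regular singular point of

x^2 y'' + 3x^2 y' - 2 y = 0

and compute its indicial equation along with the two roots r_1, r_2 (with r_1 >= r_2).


Divide by x^2 to reach normal form y'' + P_1(x) y' + P_2(x) y = 0 with P_1(x) = 3 and P_2(x) = -2/x^2.
x = 0 is a singular point because the y-coefficient -2/x^2 has a pole at x = 0.
It is a regular singular point because x P_1(x) = p(x) = 3x and x^2 P_2(x) = q(x) = -2 are polynomials, hence analytic at x = 0.
p(0) = 0,  q(0) = -2.
Indicial equation: r(r-1) + p(0) r + q(0) = 0, i.e. r^2 + (p(0) - 1) r + q(0) = 0, i.e. r^2 - 1 r - 2 = 0.
Discriminant: (-1)^2 - 4(-2) = 9, so r = (1 ± 3)/2.
Solving: r_1 = 2, r_2 = -1.

indicial: r^2 - 1 r - 2 = 0; roots r_1 = 2, r_2 = -1


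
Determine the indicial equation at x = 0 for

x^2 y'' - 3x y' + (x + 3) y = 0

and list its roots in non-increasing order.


Divide by x^2 to reach normal form y'' + P_1(x) y' + P_2(x) y = 0 with P_1(x) = -3/x and P_2(x) = 1/x + 3/x^2.
x = 0 is a singular point because the y'-coefficient -3/x has a pole at x = 0 and the y-coefficient 1/x + 3/x^2 has a pole at x = 0.
It is a regular singular point because x P_1(x) = p(x) = -3 and x^2 P_2(x) = q(x) = x + 3 are polynomials, hence analytic at x = 0.
p(0) = -3,  q(0) = 3.
Indicial equation: r(r-1) + p(0) r + q(0) = 0, i.e. r^2 + (p(0) - 1) r + q(0) = 0, i.e. r^2 - 4 r + 3 = 0.
Discriminant: (-4)^2 - 4(3) = 4, so r = (4 ± 2)/2.
Solving: r_1 = 3, r_2 = 1.

indicial: r^2 - 4 r + 3 = 0; roots r_1 = 3, r_2 = 1


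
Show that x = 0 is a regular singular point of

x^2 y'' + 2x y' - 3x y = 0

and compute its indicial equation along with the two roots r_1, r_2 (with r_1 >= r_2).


Divide by x^2 to reach normal form y'' + P_1(x) y' + P_2(x) y = 0 with P_1(x) = 2/x and P_2(x) = -3/x.
x = 0 is a singular point because the y'-coefficient 2/x has a pole at x = 0 and the y-coefficient -3/x has a pole at x = 0.
It is a regular singular point because x P_1(x) = p(x) = 2 and x^2 P_2(x) = q(x) = -3x are polynomials, hence analytic at x = 0.
p(0) = 2,  q(0) = 0.
Indicial equation: r(r-1) + p(0) r + q(0) = 0, i.e. r^2 + (p(0) - 1) r + q(0) = 0, i.e. r^2 + 1 r = 0.
Discriminant: (1)^2 - 4(0) = 1, so r = (-1 ± 1)/2.
Solving: r_1 = 0, r_2 = -1.

indicial: r^2 + 1 r = 0; roots r_1 = 0, r_2 = -1


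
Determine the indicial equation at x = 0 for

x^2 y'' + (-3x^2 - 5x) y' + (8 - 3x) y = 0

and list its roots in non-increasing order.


Divide by x^2 to reach normal form y'' + P_1(x) y' + P_2(x) y = 0 with P_1(x) = -3 - 5/x and P_2(x) = -3/x + 8/x^2.
x = 0 is a singular point because the y'-coefficient -3 - 5/x has a pole at x = 0 and the y-coefficient -3/x + 8/x^2 has a pole at x = 0.
It is a regular singular point because x P_1(x) = p(x) = -3x - 5 and x^2 P_2(x) = q(x) = 8 - 3x are polynomials, hence analytic at x = 0.
p(0) = -5,  q(0) = 8.
Indicial equation: r(r-1) + p(0) r + q(0) = 0, i.e. r^2 + (p(0) - 1) r + q(0) = 0, i.e. r^2 - 6 r + 8 = 0.
Discriminant: (-6)^2 - 4(8) = 4, so r = (6 ± 2)/2.
Solving: r_1 = 4, r_2 = 2.

indicial: r^2 - 6 r + 8 = 0; roots r_1 = 4, r_2 = 2


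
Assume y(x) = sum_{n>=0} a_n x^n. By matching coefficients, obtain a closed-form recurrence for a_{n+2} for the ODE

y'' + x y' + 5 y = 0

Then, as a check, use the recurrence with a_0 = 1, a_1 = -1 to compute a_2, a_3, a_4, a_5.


Substitute y = sum_n a_n x^n.
y''(x) has coefficient (n+2)(n+1) a_{n+2} at x^n;
x y'(x) has coefficient n a_n at x^n (shift);
5 y(x) has coefficient 5 a_n at x^n.
Matching x^n: (n+2)(n+1) a_{n+2} + (n + 5) a_n = 0.
Thus a_{n+2} = (-n - 5) / ((n+1)(n+2)) * a_n.

Check with a_0 = 1, a_1 = -1 (apply the recurrence for n = 0, 1, 2, 3): a_0 = 1, a_1 = -1, a_2 = -5/2, a_3 = 1, a_4 = 35/24, a_5 = -2/5.

a_(n+2) = (-n - 5) / ((n+1)(n+2)) * a_n; check: a_0 = 1, a_1 = -1, a_2 = -5/2, a_3 = 1, a_4 = 35/24, a_5 = -2/5


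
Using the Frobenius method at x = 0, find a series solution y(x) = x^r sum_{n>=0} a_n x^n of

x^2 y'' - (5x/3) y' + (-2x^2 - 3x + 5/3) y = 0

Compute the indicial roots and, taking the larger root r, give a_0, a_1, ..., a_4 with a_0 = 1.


Write in Frobenius form y'' + (p(x)/x) y' + (q(x)/x^2) y = 0:
  p(x) = -5/3,  q(x) = -2x^2 - 3x + 5/3.
Indicial equation: r(r-1) + (-5/3) r + (5/3) = 0 -> roots r_1 = 5/3, r_2 = 1.
Take r = r_1 = 5/3. Let y(x) = x^r sum_{n>=0} a_n x^n with a_0 = 1.
Substitute y = x^r sum a_n x^n and match x^{r+n}. The recurrence is
  D(n) a_n - 3 a_{n-1} - 2 a_{n-2} = 0,  where D(n) = (r+n)(r+n-1) + (-5/3)(r+n) + (5/3).
  a_n = [3 a_{n-1} + 2 a_{n-2}] / D(n).
Since the indicial polynomial factors as (r - r_1)(r - r_2), D(n) = (r_1 + n - r_1)(r_1 + n - r_2) = n(n + 2/3).
Evaluating step by step (a_0 = 1):
  n = 1: D(1) = 1(1 + 2/3) = 5/3; numerator = 3(1) = 3; a_1 = (3)/(5/3) = 9/5
  n = 2: D(2) = 2(2 + 2/3) = 16/3; numerator = 3(9/5) + 2(1) = 37/5; a_2 = (37/5)/(16/3) = 111/80
  n = 3: D(3) = 3(3 + 2/3) = 11; numerator = 3(111/80) + 2(9/5) = 621/80; a_3 = (621/80)/(11) = 621/880
  n = 4: D(4) = 4(4 + 2/3) = 56/3; numerator = 3(621/880) + 2(111/80) = 861/176; a_4 = (861/176)/(56/3) = 369/1408

r = 5/3; a_0 = 1; a_1 = 9/5; a_2 = 111/80; a_3 = 621/880; a_4 = 369/1408


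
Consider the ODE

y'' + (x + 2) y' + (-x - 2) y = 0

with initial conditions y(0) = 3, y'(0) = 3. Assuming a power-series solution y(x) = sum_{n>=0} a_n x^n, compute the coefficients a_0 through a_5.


Ansatz: y(x) = sum_{n>=0} a_n x^n, so y'(x) = sum_{n>=1} n a_n x^(n-1) and y''(x) = sum_{n>=2} n(n-1) a_n x^(n-2).
Substitute into P(x) y'' + Q(x) y' + R(x) y = 0 with P(x) = 1, Q(x) = x + 2, R(x) = -x - 2, and match powers of x.
Initial conditions: a_0 = 3, a_1 = 3.
Setting the coefficient of each power of x to zero and solving order by order (substituting the coefficients already found):
  x^0: 2 a_2 + 2 a_1 - 2 a_0 = 0  ->  2 a_2 = -2 a_1 + 2 a_0 = 0  ->  a_2 = 0
  x^1: 6 a_3 + 4 a_2 - a_1 - a_0 = 0  ->  6 a_3 = -4 a_2 + a_1 + a_0 = 6  ->  a_3 = 1
  x^2: 12 a_4 + 6 a_3 - a_1 = 0  ->  12 a_4 = -6 a_3 + a_1 = -3  ->  a_4 = -1/4
  x^3: 20 a_5 + 8 a_4 + a_3 - a_2 = 0  ->  20 a_5 = -8 a_4 - a_3 + a_2 = 1  ->  a_5 = 1/20
Truncated series: y(x) = 3 + 3 x + x^3 - (1/4) x^4 + (1/20) x^5 + O(x^6).

a_0 = 3; a_1 = 3; a_2 = 0; a_3 = 1; a_4 = -1/4; a_5 = 1/20


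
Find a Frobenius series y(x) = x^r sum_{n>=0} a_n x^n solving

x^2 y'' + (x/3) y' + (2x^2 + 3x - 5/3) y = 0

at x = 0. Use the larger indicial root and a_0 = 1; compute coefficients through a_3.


Write in Frobenius form y'' + (p(x)/x) y' + (q(x)/x^2) y = 0:
  p(x) = 1/3,  q(x) = 2x^2 + 3x - 5/3.
Indicial equation: r(r-1) + (1/3) r + (-5/3) = 0 -> roots r_1 = 5/3, r_2 = -1.
Take r = r_1 = 5/3. Let y(x) = x^r sum_{n>=0} a_n x^n with a_0 = 1.
Substitute y = x^r sum a_n x^n and match x^{r+n}. The recurrence is
  D(n) a_n + 3 a_{n-1} + 2 a_{n-2} = 0,  where D(n) = (r+n)(r+n-1) + (1/3)(r+n) + (-5/3).
  a_n = [-3 a_{n-1} - 2 a_{n-2}] / D(n).
Since the indicial polynomial factors as (r - r_1)(r - r_2), D(n) = (r_1 + n - r_1)(r_1 + n - r_2) = n(n + 8/3).
Evaluating step by step (a_0 = 1):
  n = 1: D(1) = 1(1 + 8/3) = 11/3; numerator = -3(1) = -3; a_1 = (-3)/(11/3) = -9/11
  n = 2: D(2) = 2(2 + 8/3) = 28/3; numerator = -3(-9/11) - 2(1) = 5/11; a_2 = (5/11)/(28/3) = 15/308
  n = 3: D(3) = 3(3 + 8/3) = 17; numerator = -3(15/308) - 2(-9/11) = 459/308; a_3 = (459/308)/(17) = 27/308

r = 5/3; a_0 = 1; a_1 = -9/11; a_2 = 15/308; a_3 = 27/308


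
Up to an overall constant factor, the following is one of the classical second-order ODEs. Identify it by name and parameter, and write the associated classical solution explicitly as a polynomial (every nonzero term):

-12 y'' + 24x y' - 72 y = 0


All three coefficients share the factor -12; dividing through by -12 gives  y'' - 2x y' + 6 y = 0.
This matches the Hermite equation y'' - 2x y' + 2n y = 0 with 2n = 6, so n = 3; the polynomial solution is H_3(x).
With y = sum_k a_k x^k, matching x^k gives (k+2)(k+1) a_{k+2} = 2(k - n) a_k = 2(k - 3) a_k. The right side vanishes at k = 3, so the series with the parity of 3 terminates at degree 3.
Standard normalization: leading coefficient of H_n is 2^n, so a_3 = 2^3 = 8. Work downward with a_k = (k+1)(k+2) a_{k+2} / (2(k - n)):
  a_1 = (2)(3)(8) / (2(1 - 3)) = 48/(-4) = -12
Hence H_3(x) = 8 x^3 - 12 x.

H_3(x); series = 8 x^3 - 12 x


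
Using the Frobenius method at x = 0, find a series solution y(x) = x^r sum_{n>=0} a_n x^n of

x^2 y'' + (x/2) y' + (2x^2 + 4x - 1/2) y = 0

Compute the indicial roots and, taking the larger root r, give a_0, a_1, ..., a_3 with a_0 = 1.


Write in Frobenius form y'' + (p(x)/x) y' + (q(x)/x^2) y = 0:
  p(x) = 1/2,  q(x) = 2x^2 + 4x - 1/2.
Indicial equation: r(r-1) + (1/2) r + (-1/2) = 0 -> roots r_1 = 1, r_2 = -1/2.
Take r = r_1 = 1. Let y(x) = x^r sum_{n>=0} a_n x^n with a_0 = 1.
Substitute y = x^r sum a_n x^n and match x^{r+n}. The recurrence is
  D(n) a_n + 4 a_{n-1} + 2 a_{n-2} = 0,  where D(n) = (r+n)(r+n-1) + (1/2)(r+n) + (-1/2).
  a_n = [-4 a_{n-1} - 2 a_{n-2}] / D(n).
Since the indicial polynomial factors as (r - r_1)(r - r_2), D(n) = (r_1 + n - r_1)(r_1 + n - r_2) = n(n + 3/2).
Evaluating step by step (a_0 = 1):
  n = 1: D(1) = 1(1 + 3/2) = 5/2; numerator = -4(1) = -4; a_1 = (-4)/(5/2) = -8/5
  n = 2: D(2) = 2(2 + 3/2) = 7; numerator = -4(-8/5) - 2(1) = 22/5; a_2 = (22/5)/(7) = 22/35
  n = 3: D(3) = 3(3 + 3/2) = 27/2; numerator = -4(22/35) - 2(-8/5) = 24/35; a_3 = (24/35)/(27/2) = 16/315

r = 1; a_0 = 1; a_1 = -8/5; a_2 = 22/35; a_3 = 16/315


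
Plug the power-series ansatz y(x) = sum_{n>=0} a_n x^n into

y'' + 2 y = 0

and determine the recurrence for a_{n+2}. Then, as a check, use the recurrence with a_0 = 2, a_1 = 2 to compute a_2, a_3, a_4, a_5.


Substitute y = sum_n a_n x^n into y'' + (const) y = 0.
y''(x) = sum_{n>=0} (n+2)(n+1) a_{n+2} x^n.
The ODE becomes sum_n [(n+2)(n+1) a_{n+2} + 2 a_n] x^n = 0.
Setting each coefficient to zero gives the recurrence:
  (n+2)(n+1) a_{n+2} + 2 a_n = 0,
  a_{n+2} = -2 / ((n+1)(n+2)) a_n.

Check with a_0 = 2, a_1 = 2 (apply the recurrence for n = 0, 1, 2, 3): a_0 = 2, a_1 = 2, a_2 = -2, a_3 = -2/3, a_4 = 1/3, a_5 = 1/15.

a_{n+2} = -2/((n+1)(n+2)) * a_n; check: a_0 = 2, a_1 = 2, a_2 = -2, a_3 = -2/3, a_4 = 1/3, a_5 = 1/15


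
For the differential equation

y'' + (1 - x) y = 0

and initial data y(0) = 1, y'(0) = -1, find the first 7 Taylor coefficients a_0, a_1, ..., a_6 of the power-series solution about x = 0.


Ansatz: y(x) = sum_{n>=0} a_n x^n, so y'(x) = sum_{n>=1} n a_n x^(n-1) and y''(x) = sum_{n>=2} n(n-1) a_n x^(n-2).
Substitute into P(x) y'' + Q(x) y' + R(x) y = 0 with P(x) = 1, Q(x) = 0, R(x) = 1 - x, and match powers of x.
Initial conditions: a_0 = 1, a_1 = -1.
Setting the coefficient of each power of x to zero and solving order by order (substituting the coefficients already found):
  x^0: 2 a_2 + a_0 = 0  ->  2 a_2 = -a_0 = -1  ->  a_2 = -1/2
  x^1: 6 a_3 + a_1 - a_0 = 0  ->  6 a_3 = -a_1 + a_0 = 2  ->  a_3 = 1/3
  x^2: 12 a_4 + a_2 - a_1 = 0  ->  12 a_4 = -a_2 + a_1 = -1/2  ->  a_4 = -1/24
  x^3: 20 a_5 + a_3 - a_2 = 0  ->  20 a_5 = -a_3 + a_2 = -5/6  ->  a_5 = -1/24
  x^4: 30 a_6 + a_4 - a_3 = 0  ->  30 a_6 = -a_4 + a_3 = 3/8  ->  a_6 = 1/80
Truncated series: y(x) = 1 - x - (1/2) x^2 + (1/3) x^3 - (1/24) x^4 - (1/24) x^5 + (1/80) x^6 + O(x^7).

a_0 = 1; a_1 = -1; a_2 = -1/2; a_3 = 1/3; a_4 = -1/24; a_5 = -1/24; a_6 = 1/80


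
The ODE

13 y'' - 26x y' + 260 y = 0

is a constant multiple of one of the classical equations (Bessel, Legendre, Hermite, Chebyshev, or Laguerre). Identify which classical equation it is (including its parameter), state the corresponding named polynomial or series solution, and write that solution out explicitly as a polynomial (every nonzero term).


All three coefficients share the factor 13; dividing through by 13 gives  y'' - 2x y' + 20 y = 0.
This matches the Hermite equation y'' - 2x y' + 2n y = 0 with 2n = 20, so n = 10; the polynomial solution is H_10(x).
With y = sum_k a_k x^k, matching x^k gives (k+2)(k+1) a_{k+2} = 2(k - n) a_k = 2(k - 10) a_k. The right side vanishes at k = 10, so the series with the parity of 10 terminates at degree 10.
Standard normalization: leading coefficient of H_n is 2^n, so a_10 = 2^10 = 1024. Work downward with a_k = (k+1)(k+2) a_{k+2} / (2(k - n)):
  a_8 = (9)(10)(1024) / (2(8 - 10)) = 92160/(-4) = -23040
  a_6 = (7)(8)(-23040) / (2(6 - 10)) = -1290240/(-8) = 161280
  a_4 = (5)(6)(161280) / (2(4 - 10)) = 4838400/(-12) = -403200
  a_2 = (3)(4)(-403200) / (2(2 - 10)) = -4838400/(-16) = 302400
  a_0 = (1)(2)(302400) / (2(0 - 10)) = 604800/(-20) = -30240
Hence H_10(x) = 1024 x^10 - 23040 x^8 + 161280 x^6 - 403200 x^4 + 302400 x^2 - 30240.

H_10(x); series = 1024 x^10 - 23040 x^8 + 161280 x^6 - 403200 x^4 + 302400 x^2 - 30240


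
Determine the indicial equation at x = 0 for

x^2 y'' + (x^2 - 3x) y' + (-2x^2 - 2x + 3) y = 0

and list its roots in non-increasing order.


Divide by x^2 to reach normal form y'' + P_1(x) y' + P_2(x) y = 0 with P_1(x) = 1 - 3/x and P_2(x) = -2 - 2/x + 3/x^2.
x = 0 is a singular point because the y'-coefficient 1 - 3/x has a pole at x = 0 and the y-coefficient -2 - 2/x + 3/x^2 has a pole at x = 0.
It is a regular singular point because x P_1(x) = p(x) = x - 3 and x^2 P_2(x) = q(x) = -2x^2 - 2x + 3 are polynomials, hence analytic at x = 0.
p(0) = -3,  q(0) = 3.
Indicial equation: r(r-1) + p(0) r + q(0) = 0, i.e. r^2 + (p(0) - 1) r + q(0) = 0, i.e. r^2 - 4 r + 3 = 0.
Discriminant: (-4)^2 - 4(3) = 4, so r = (4 ± 2)/2.
Solving: r_1 = 3, r_2 = 1.

indicial: r^2 - 4 r + 3 = 0; roots r_1 = 3, r_2 = 1


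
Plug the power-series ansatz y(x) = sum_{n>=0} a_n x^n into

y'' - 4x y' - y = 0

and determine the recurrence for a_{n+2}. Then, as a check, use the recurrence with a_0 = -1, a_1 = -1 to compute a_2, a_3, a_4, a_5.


Substitute y = sum_n a_n x^n.
y''(x) has coefficient (n+2)(n+1) a_{n+2} at x^n;
-4 x y'(x) has coefficient -4 n a_n at x^n (shift);
-y(x) has coefficient -1 a_n at x^n.
Matching x^n: (n+2)(n+1) a_{n+2} + (-4n - 1) a_n = 0.
Thus a_{n+2} = (4n + 1) / ((n+1)(n+2)) * a_n.

Check with a_0 = -1, a_1 = -1 (apply the recurrence for n = 0, 1, 2, 3): a_0 = -1, a_1 = -1, a_2 = -1/2, a_3 = -5/6, a_4 = -3/8, a_5 = -13/24.

a_(n+2) = (4n + 1) / ((n+1)(n+2)) * a_n; check: a_0 = -1, a_1 = -1, a_2 = -1/2, a_3 = -5/6, a_4 = -3/8, a_5 = -13/24


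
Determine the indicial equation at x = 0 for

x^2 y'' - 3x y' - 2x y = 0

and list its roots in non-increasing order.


Divide by x^2 to reach normal form y'' + P_1(x) y' + P_2(x) y = 0 with P_1(x) = -3/x and P_2(x) = -2/x.
x = 0 is a singular point because the y'-coefficient -3/x has a pole at x = 0 and the y-coefficient -2/x has a pole at x = 0.
It is a regular singular point because x P_1(x) = p(x) = -3 and x^2 P_2(x) = q(x) = -2x are polynomials, hence analytic at x = 0.
p(0) = -3,  q(0) = 0.
Indicial equation: r(r-1) + p(0) r + q(0) = 0, i.e. r^2 + (p(0) - 1) r + q(0) = 0, i.e. r^2 - 4 r = 0.
Discriminant: (-4)^2 - 4(0) = 16, so r = (4 ± 4)/2.
Solving: r_1 = 4, r_2 = 0.

indicial: r^2 - 4 r = 0; roots r_1 = 4, r_2 = 0


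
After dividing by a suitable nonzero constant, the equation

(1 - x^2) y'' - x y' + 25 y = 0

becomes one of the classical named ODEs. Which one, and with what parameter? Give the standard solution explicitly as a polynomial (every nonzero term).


The equation is already in a standard form:  (1 - x^2) y'' - x y' + 25 y = 0.
This matches the Chebyshev equation (1 - x^2) y'' - x y' + n^2 y = 0 (note the -x y' term, not -2x y') with n^2 = 25, so n = 5; the polynomial solution is T_5(x).
With y = sum_k a_k x^k, matching x^k gives (k+2)(k+1) a_{k+2} = (k^2 - n^2) a_k = (k - 5)(k + 5) a_k. The right side vanishes at k = 5, so the series with the parity of 5 terminates at degree 5.
Standard normalization: leading coefficient of T_n is 2^(n-1), so a_5 = 2^4 = 16. Work downward with a_k = (k+1)(k+2) a_{k+2} / ((k - 5)(k + 5)):
  a_3 = (4)(5)(16) / ((3 - 5)(3 + 5)) = 320/(-16) = -20
  a_1 = (2)(3)(-20) / ((1 - 5)(1 + 5)) = -120/(-24) = 5
Hence T_5(x) = 16 x^5 - 20 x^3 + 5 x.

T_5(x); series = 16 x^5 - 20 x^3 + 5 x


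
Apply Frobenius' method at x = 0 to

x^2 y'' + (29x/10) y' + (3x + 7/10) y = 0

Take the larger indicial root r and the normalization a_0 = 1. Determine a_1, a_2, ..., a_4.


Write in Frobenius form y'' + (p(x)/x) y' + (q(x)/x^2) y = 0:
  p(x) = 29/10,  q(x) = 3x + 7/10.
Indicial equation: r(r-1) + (29/10) r + (7/10) = 0 -> roots r_1 = -1/2, r_2 = -7/5.
Take r = r_1 = -1/2. Let y(x) = x^r sum_{n>=0} a_n x^n with a_0 = 1.
Substitute y = x^r sum a_n x^n and match x^{r+n}. The recurrence is
  D(n) a_n + 3 a_{n-1} = 0,  where D(n) = (r+n)(r+n-1) + (29/10)(r+n) + (7/10).
  a_n = -3 / D(n) * a_{n-1}.
Since the indicial polynomial factors as (r - r_1)(r - r_2), D(n) = (r_1 + n - r_1)(r_1 + n - r_2) = n(n + 9/10).
Evaluating step by step (a_0 = 1):
  n = 1: D(1) = 1(1 + 9/10) = 19/10; numerator = -3(1) = -3; a_1 = (-3)/(19/10) = -30/19
  n = 2: D(2) = 2(2 + 9/10) = 29/5; numerator = -3(-30/19) = 90/19; a_2 = (90/19)/(29/5) = 450/551
  n = 3: D(3) = 3(3 + 9/10) = 117/10; numerator = -3(450/551) = -1350/551; a_3 = (-1350/551)/(117/10) = -1500/7163
  n = 4: D(4) = 4(4 + 9/10) = 98/5; numerator = -3(-1500/7163) = 4500/7163; a_4 = (4500/7163)/(98/5) = 11250/350987

r = -1/2; a_0 = 1; a_1 = -30/19; a_2 = 450/551; a_3 = -1500/7163; a_4 = 11250/350987


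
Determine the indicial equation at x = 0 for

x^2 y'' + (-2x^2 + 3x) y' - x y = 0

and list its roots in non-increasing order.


Divide by x^2 to reach normal form y'' + P_1(x) y' + P_2(x) y = 0 with P_1(x) = -2 + 3/x and P_2(x) = -1/x.
x = 0 is a singular point because the y'-coefficient -2 + 3/x has a pole at x = 0 and the y-coefficient -1/x has a pole at x = 0.
It is a regular singular point because x P_1(x) = p(x) = 3 - 2x and x^2 P_2(x) = q(x) = -x are polynomials, hence analytic at x = 0.
p(0) = 3,  q(0) = 0.
Indicial equation: r(r-1) + p(0) r + q(0) = 0, i.e. r^2 + (p(0) - 1) r + q(0) = 0, i.e. r^2 + 2 r = 0.
Discriminant: (2)^2 - 4(0) = 4, so r = (-2 ± 2)/2.
Solving: r_1 = 0, r_2 = -2.

indicial: r^2 + 2 r = 0; roots r_1 = 0, r_2 = -2


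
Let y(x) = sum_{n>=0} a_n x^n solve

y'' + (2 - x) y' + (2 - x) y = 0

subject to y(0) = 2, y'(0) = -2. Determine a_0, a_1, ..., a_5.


Ansatz: y(x) = sum_{n>=0} a_n x^n, so y'(x) = sum_{n>=1} n a_n x^(n-1) and y''(x) = sum_{n>=2} n(n-1) a_n x^(n-2).
Substitute into P(x) y'' + Q(x) y' + R(x) y = 0 with P(x) = 1, Q(x) = 2 - x, R(x) = 2 - x, and match powers of x.
Initial conditions: a_0 = 2, a_1 = -2.
Setting the coefficient of each power of x to zero and solving order by order (substituting the coefficients already found):
  x^0: 2 a_2 + 2 a_1 + 2 a_0 = 0  ->  2 a_2 = -2 a_1 - 2 a_0 = 0  ->  a_2 = 0
  x^1: 6 a_3 + 4 a_2 + a_1 - a_0 = 0  ->  6 a_3 = -4 a_2 - a_1 + a_0 = 4  ->  a_3 = 2/3
  x^2: 12 a_4 + 6 a_3 - a_1 = 0  ->  12 a_4 = -6 a_3 + a_1 = -6  ->  a_4 = -1/2
  x^3: 20 a_5 + 8 a_4 - a_3 - a_2 = 0  ->  20 a_5 = -8 a_4 + a_3 + a_2 = 14/3  ->  a_5 = 7/30
Truncated series: y(x) = 2 - 2 x + (2/3) x^3 - (1/2) x^4 + (7/30) x^5 + O(x^6).

a_0 = 2; a_1 = -2; a_2 = 0; a_3 = 2/3; a_4 = -1/2; a_5 = 7/30


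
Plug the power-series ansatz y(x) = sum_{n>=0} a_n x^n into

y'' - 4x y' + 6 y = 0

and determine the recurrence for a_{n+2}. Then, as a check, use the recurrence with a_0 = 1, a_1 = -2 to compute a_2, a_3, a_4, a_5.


Substitute y = sum_n a_n x^n.
y''(x) has coefficient (n+2)(n+1) a_{n+2} at x^n;
-4 x y'(x) has coefficient -4 n a_n at x^n (shift);
6 y(x) has coefficient 6 a_n at x^n.
Matching x^n: (n+2)(n+1) a_{n+2} + (-4n + 6) a_n = 0.
Thus a_{n+2} = (4n - 6) / ((n+1)(n+2)) * a_n.

Check with a_0 = 1, a_1 = -2 (apply the recurrence for n = 0, 1, 2, 3): a_0 = 1, a_1 = -2, a_2 = -3, a_3 = 2/3, a_4 = -1/2, a_5 = 1/5.

a_(n+2) = (4n - 6) / ((n+1)(n+2)) * a_n; check: a_0 = 1, a_1 = -2, a_2 = -3, a_3 = 2/3, a_4 = -1/2, a_5 = 1/5


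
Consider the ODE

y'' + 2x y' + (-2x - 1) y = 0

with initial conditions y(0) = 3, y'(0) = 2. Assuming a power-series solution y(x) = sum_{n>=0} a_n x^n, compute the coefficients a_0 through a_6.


Ansatz: y(x) = sum_{n>=0} a_n x^n, so y'(x) = sum_{n>=1} n a_n x^(n-1) and y''(x) = sum_{n>=2} n(n-1) a_n x^(n-2).
Substitute into P(x) y'' + Q(x) y' + R(x) y = 0 with P(x) = 1, Q(x) = 2x, R(x) = -2x - 1, and match powers of x.
Initial conditions: a_0 = 3, a_1 = 2.
Setting the coefficient of each power of x to zero and solving order by order (substituting the coefficients already found):
  x^0: 2 a_2 - a_0 = 0  ->  2 a_2 = a_0 = 3  ->  a_2 = 3/2
  x^1: 6 a_3 + a_1 - 2 a_0 = 0  ->  6 a_3 = -a_1 + 2 a_0 = 4  ->  a_3 = 2/3
  x^2: 12 a_4 + 3 a_2 - 2 a_1 = 0  ->  12 a_4 = -3 a_2 + 2 a_1 = -1/2  ->  a_4 = -1/24
  x^3: 20 a_5 + 5 a_3 - 2 a_2 = 0  ->  20 a_5 = -5 a_3 + 2 a_2 = -1/3  ->  a_5 = -1/60
  x^4: 30 a_6 + 7 a_4 - 2 a_3 = 0  ->  30 a_6 = -7 a_4 + 2 a_3 = 13/8  ->  a_6 = 13/240
Truncated series: y(x) = 3 + 2 x + (3/2) x^2 + (2/3) x^3 - (1/24) x^4 - (1/60) x^5 + (13/240) x^6 + O(x^7).

a_0 = 3; a_1 = 2; a_2 = 3/2; a_3 = 2/3; a_4 = -1/24; a_5 = -1/60; a_6 = 13/240


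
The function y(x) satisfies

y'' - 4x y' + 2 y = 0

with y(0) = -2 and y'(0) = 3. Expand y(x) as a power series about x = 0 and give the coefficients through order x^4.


Ansatz: y(x) = sum_{n>=0} a_n x^n, so y'(x) = sum_{n>=1} n a_n x^(n-1) and y''(x) = sum_{n>=2} n(n-1) a_n x^(n-2).
Substitute into P(x) y'' + Q(x) y' + R(x) y = 0 with P(x) = 1, Q(x) = -4x, R(x) = 2, and match powers of x.
Initial conditions: a_0 = -2, a_1 = 3.
Setting the coefficient of each power of x to zero and solving order by order (substituting the coefficients already found):
  x^0: 2 a_2 + 2 a_0 = 0  ->  2 a_2 = -2 a_0 = 4  ->  a_2 = 2
  x^1: 6 a_3 - 2 a_1 = 0  ->  6 a_3 = 2 a_1 = 6  ->  a_3 = 1
  x^2: 12 a_4 - 6 a_2 = 0  ->  12 a_4 = 6 a_2 = 12  ->  a_4 = 1
Truncated series: y(x) = -2 + 3 x + 2 x^2 + x^3 + x^4 + O(x^5).

a_0 = -2; a_1 = 3; a_2 = 2; a_3 = 1; a_4 = 1


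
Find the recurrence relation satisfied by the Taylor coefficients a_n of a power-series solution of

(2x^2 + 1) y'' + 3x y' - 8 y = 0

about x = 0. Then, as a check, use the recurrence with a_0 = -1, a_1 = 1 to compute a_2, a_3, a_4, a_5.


Substitute y = sum_n a_n x^n.
(1 + 2 x^2) y'' contributes (n+2)(n+1) a_{n+2} + 2 n(n-1) a_n at x^n.
3 x y'(x) contributes 3 n a_n at x^n.
-8 y(x) contributes -8 a_n at x^n.
Matching x^n: (n+2)(n+1) a_{n+2} + (2 n(n-1) + 3 n - 8) a_n = 0.
Thus a_{n+2} = (-2 n(n-1) - 3 n + 8) / ((n+1)(n+2)) * a_n.

Check with a_0 = -1, a_1 = 1 (apply the recurrence for n = 0, 1, 2, 3): a_0 = -1, a_1 = 1, a_2 = -4, a_3 = 5/6, a_4 = 2/3, a_5 = -13/24.

a_(n+2) = (-2 n(n-1) - 3 n + 8) / ((n+1)(n+2)) * a_n; check: a_0 = -1, a_1 = 1, a_2 = -4, a_3 = 5/6, a_4 = 2/3, a_5 = -13/24


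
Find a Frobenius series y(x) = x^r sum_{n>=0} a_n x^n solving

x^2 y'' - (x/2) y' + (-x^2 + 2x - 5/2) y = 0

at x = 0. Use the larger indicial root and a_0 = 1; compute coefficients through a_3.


Write in Frobenius form y'' + (p(x)/x) y' + (q(x)/x^2) y = 0:
  p(x) = -1/2,  q(x) = -x^2 + 2x - 5/2.
Indicial equation: r(r-1) + (-1/2) r + (-5/2) = 0 -> roots r_1 = 5/2, r_2 = -1.
Take r = r_1 = 5/2. Let y(x) = x^r sum_{n>=0} a_n x^n with a_0 = 1.
Substitute y = x^r sum a_n x^n and match x^{r+n}. The recurrence is
  D(n) a_n + 2 a_{n-1} - 1 a_{n-2} = 0,  where D(n) = (r+n)(r+n-1) + (-1/2)(r+n) + (-5/2).
  a_n = [-2 a_{n-1} + 1 a_{n-2}] / D(n).
Since the indicial polynomial factors as (r - r_1)(r - r_2), D(n) = (r_1 + n - r_1)(r_1 + n - r_2) = n(n + 7/2).
Evaluating step by step (a_0 = 1):
  n = 1: D(1) = 1(1 + 7/2) = 9/2; numerator = -2(1) = -2; a_1 = (-2)/(9/2) = -4/9
  n = 2: D(2) = 2(2 + 7/2) = 11; numerator = -2(-4/9) + 1(1) = 17/9; a_2 = (17/9)/(11) = 17/99
  n = 3: D(3) = 3(3 + 7/2) = 39/2; numerator = -2(17/99) + 1(-4/9) = -26/33; a_3 = (-26/33)/(39/2) = -4/99

r = 5/2; a_0 = 1; a_1 = -4/9; a_2 = 17/99; a_3 = -4/99


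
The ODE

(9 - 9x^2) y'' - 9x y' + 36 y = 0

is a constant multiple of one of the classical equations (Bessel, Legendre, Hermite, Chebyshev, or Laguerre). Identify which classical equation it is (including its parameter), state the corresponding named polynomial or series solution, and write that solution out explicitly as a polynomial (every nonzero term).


All three coefficients share the factor 9; dividing through by 9 gives  (1 - x^2) y'' - x y' + 4 y = 0.
This matches the Chebyshev equation (1 - x^2) y'' - x y' + n^2 y = 0 (note the -x y' term, not -2x y') with n^2 = 4, so n = 2; the polynomial solution is T_2(x).
With y = sum_k a_k x^k, matching x^k gives (k+2)(k+1) a_{k+2} = (k^2 - n^2) a_k = (k - 2)(k + 2) a_k. The right side vanishes at k = 2, so the series with the parity of 2 terminates at degree 2.
Standard normalization: leading coefficient of T_n is 2^(n-1), so a_2 = 2^1 = 2. Work downward with a_k = (k+1)(k+2) a_{k+2} / ((k - 2)(k + 2)):
  a_0 = (1)(2)(2) / ((0 - 2)(0 + 2)) = 4/(-4) = -1
Hence T_2(x) = 2 x^2 - 1.

T_2(x); series = 2 x^2 - 1


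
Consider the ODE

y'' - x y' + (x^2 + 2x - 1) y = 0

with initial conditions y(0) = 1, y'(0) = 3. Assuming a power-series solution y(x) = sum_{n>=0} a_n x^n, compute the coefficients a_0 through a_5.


Ansatz: y(x) = sum_{n>=0} a_n x^n, so y'(x) = sum_{n>=1} n a_n x^(n-1) and y''(x) = sum_{n>=2} n(n-1) a_n x^(n-2).
Substitute into P(x) y'' + Q(x) y' + R(x) y = 0 with P(x) = 1, Q(x) = -x, R(x) = x^2 + 2x - 1, and match powers of x.
Initial conditions: a_0 = 1, a_1 = 3.
Setting the coefficient of each power of x to zero and solving order by order (substituting the coefficients already found):
  x^0: 2 a_2 - a_0 = 0  ->  2 a_2 = a_0 = 1  ->  a_2 = 1/2
  x^1: 6 a_3 - 2 a_1 + 2 a_0 = 0  ->  6 a_3 = 2 a_1 - 2 a_0 = 4  ->  a_3 = 2/3
  x^2: 12 a_4 - 3 a_2 + 2 a_1 + a_0 = 0  ->  12 a_4 = 3 a_2 - 2 a_1 - a_0 = -11/2  ->  a_4 = -11/24
  x^3: 20 a_5 - 4 a_3 + 2 a_2 + a_1 = 0  ->  20 a_5 = 4 a_3 - 2 a_2 - a_1 = -4/3  ->  a_5 = -1/15
Truncated series: y(x) = 1 + 3 x + (1/2) x^2 + (2/3) x^3 - (11/24) x^4 - (1/15) x^5 + O(x^6).

a_0 = 1; a_1 = 3; a_2 = 1/2; a_3 = 2/3; a_4 = -11/24; a_5 = -1/15


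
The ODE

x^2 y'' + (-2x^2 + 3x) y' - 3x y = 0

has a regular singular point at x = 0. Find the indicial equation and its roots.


Divide by x^2 to reach normal form y'' + P_1(x) y' + P_2(x) y = 0 with P_1(x) = -2 + 3/x and P_2(x) = -3/x.
x = 0 is a singular point because the y'-coefficient -2 + 3/x has a pole at x = 0 and the y-coefficient -3/x has a pole at x = 0.
It is a regular singular point because x P_1(x) = p(x) = 3 - 2x and x^2 P_2(x) = q(x) = -3x are polynomials, hence analytic at x = 0.
p(0) = 3,  q(0) = 0.
Indicial equation: r(r-1) + p(0) r + q(0) = 0, i.e. r^2 + (p(0) - 1) r + q(0) = 0, i.e. r^2 + 2 r = 0.
Discriminant: (2)^2 - 4(0) = 4, so r = (-2 ± 2)/2.
Solving: r_1 = 0, r_2 = -2.

indicial: r^2 + 2 r = 0; roots r_1 = 0, r_2 = -2


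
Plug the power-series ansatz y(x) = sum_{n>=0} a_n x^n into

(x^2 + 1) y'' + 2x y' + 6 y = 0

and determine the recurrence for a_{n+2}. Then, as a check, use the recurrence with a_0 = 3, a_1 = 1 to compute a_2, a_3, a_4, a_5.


Substitute y = sum_n a_n x^n.
(1 + 1 x^2) y'' contributes (n+2)(n+1) a_{n+2} + n(n-1) a_n at x^n.
2 x y'(x) contributes 2 n a_n at x^n.
6 y(x) contributes 6 a_n at x^n.
Matching x^n: (n+2)(n+1) a_{n+2} + (n(n-1) + 2 n + 6) a_n = 0.
Thus a_{n+2} = (-n(n-1) - 2 n - 6) / ((n+1)(n+2)) * a_n.

Check with a_0 = 3, a_1 = 1 (apply the recurrence for n = 0, 1, 2, 3): a_0 = 3, a_1 = 1, a_2 = -9, a_3 = -4/3, a_4 = 9, a_5 = 6/5.

a_(n+2) = (-n(n-1) - 2 n - 6) / ((n+1)(n+2)) * a_n; check: a_0 = 3, a_1 = 1, a_2 = -9, a_3 = -4/3, a_4 = 9, a_5 = 6/5


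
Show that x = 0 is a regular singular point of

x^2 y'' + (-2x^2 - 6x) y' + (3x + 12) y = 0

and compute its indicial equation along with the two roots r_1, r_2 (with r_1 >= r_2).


Divide by x^2 to reach normal form y'' + P_1(x) y' + P_2(x) y = 0 with P_1(x) = -2 - 6/x and P_2(x) = 3/x + 12/x^2.
x = 0 is a singular point because the y'-coefficient -2 - 6/x has a pole at x = 0 and the y-coefficient 3/x + 12/x^2 has a pole at x = 0.
It is a regular singular point because x P_1(x) = p(x) = -2x - 6 and x^2 P_2(x) = q(x) = 3x + 12 are polynomials, hence analytic at x = 0.
p(0) = -6,  q(0) = 12.
Indicial equation: r(r-1) + p(0) r + q(0) = 0, i.e. r^2 + (p(0) - 1) r + q(0) = 0, i.e. r^2 - 7 r + 12 = 0.
Discriminant: (-7)^2 - 4(12) = 1, so r = (7 ± 1)/2.
Solving: r_1 = 4, r_2 = 3.

indicial: r^2 - 7 r + 12 = 0; roots r_1 = 4, r_2 = 3


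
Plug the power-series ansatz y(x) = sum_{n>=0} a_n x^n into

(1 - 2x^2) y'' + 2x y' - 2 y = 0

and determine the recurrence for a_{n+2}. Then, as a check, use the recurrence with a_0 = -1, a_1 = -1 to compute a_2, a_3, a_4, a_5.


Substitute y = sum_n a_n x^n.
(1 - 2 x^2) y'' contributes (n+2)(n+1) a_{n+2} - 2 n(n-1) a_n at x^n.
2 x y'(x) contributes 2 n a_n at x^n.
-2 y(x) contributes -2 a_n at x^n.
Matching x^n: (n+2)(n+1) a_{n+2} + (-2 n(n-1) + 2 n - 2) a_n = 0.
Thus a_{n+2} = (2 n(n-1) - 2 n + 2) / ((n+1)(n+2)) * a_n.

Check with a_0 = -1, a_1 = -1 (apply the recurrence for n = 0, 1, 2, 3): a_0 = -1, a_1 = -1, a_2 = -1, a_3 = 0, a_4 = -1/6, a_5 = 0.

a_(n+2) = (2 n(n-1) - 2 n + 2) / ((n+1)(n+2)) * a_n; check: a_0 = -1, a_1 = -1, a_2 = -1, a_3 = 0, a_4 = -1/6, a_5 = 0


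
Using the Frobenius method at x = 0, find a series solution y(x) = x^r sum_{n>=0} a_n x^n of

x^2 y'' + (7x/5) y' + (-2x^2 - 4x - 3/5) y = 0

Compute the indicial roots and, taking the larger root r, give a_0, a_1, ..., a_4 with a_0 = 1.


Write in Frobenius form y'' + (p(x)/x) y' + (q(x)/x^2) y = 0:
  p(x) = 7/5,  q(x) = -2x^2 - 4x - 3/5.
Indicial equation: r(r-1) + (7/5) r + (-3/5) = 0 -> roots r_1 = 3/5, r_2 = -1.
Take r = r_1 = 3/5. Let y(x) = x^r sum_{n>=0} a_n x^n with a_0 = 1.
Substitute y = x^r sum a_n x^n and match x^{r+n}. The recurrence is
  D(n) a_n - 4 a_{n-1} - 2 a_{n-2} = 0,  where D(n) = (r+n)(r+n-1) + (7/5)(r+n) + (-3/5).
  a_n = [4 a_{n-1} + 2 a_{n-2}] / D(n).
Since the indicial polynomial factors as (r - r_1)(r - r_2), D(n) = (r_1 + n - r_1)(r_1 + n - r_2) = n(n + 8/5).
Evaluating step by step (a_0 = 1):
  n = 1: D(1) = 1(1 + 8/5) = 13/5; numerator = 4(1) = 4; a_1 = (4)/(13/5) = 20/13
  n = 2: D(2) = 2(2 + 8/5) = 36/5; numerator = 4(20/13) + 2(1) = 106/13; a_2 = (106/13)/(36/5) = 265/234
  n = 3: D(3) = 3(3 + 8/5) = 69/5; numerator = 4(265/234) + 2(20/13) = 890/117; a_3 = (890/117)/(69/5) = 4450/8073
  n = 4: D(4) = 4(4 + 8/5) = 112/5; numerator = 4(4450/8073) + 2(265/234) = 36085/8073; a_4 = (36085/8073)/(112/5) = 25775/129168

r = 3/5; a_0 = 1; a_1 = 20/13; a_2 = 265/234; a_3 = 4450/8073; a_4 = 25775/129168


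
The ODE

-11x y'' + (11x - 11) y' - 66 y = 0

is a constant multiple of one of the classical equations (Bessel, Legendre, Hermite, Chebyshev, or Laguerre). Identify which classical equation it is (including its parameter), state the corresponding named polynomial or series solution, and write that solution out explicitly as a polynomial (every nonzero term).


All three coefficients share the factor -11; dividing through by -11 gives  x y'' + (1 - x) y' + 6 y = 0.
This matches the Laguerre equation x y'' + (1 - x) y' + n y = 0 with n = 6; the polynomial solution is L_6(x).
With y = sum_k a_k x^k, matching x^k gives (k+1)k a_{k+1} + (k+1) a_{k+1} - k a_k + n a_k = 0, i.e. (k+1)^2 a_{k+1} = (k - n) a_k = (k - 6) a_k. The right side vanishes at k = 6, so the series terminates at degree 6.
Standard normalization L_n(0) = 1 gives a_0 = 1. Work upward with a_{k+1} = (k - 6) a_k / (k+1)^2:
  a_1 = (0 - 6)(1) / 1^2 = -6/1 = -6
  a_2 = (1 - 6)(-6) / 2^2 = 30/4 = 15/2
  a_3 = (2 - 6)(15/2) / 3^2 = -30/9 = -10/3
  a_4 = (3 - 6)(-10/3) / 4^2 = 10/16 = 5/8
  a_5 = (4 - 6)(5/8) / 5^2 = (-5/4)/25 = -1/20
  a_6 = (5 - 6)(-1/20) / 6^2 = (1/20)/36 = 1/720
Hence L_6(x) = x^6/720 - x^5/20 + 5 x^4/8 - 10 x^3/3 + 15 x^2/2 - 6 x + 1.

L_6(x); series = x^6/720 - x^5/20 + 5 x^4/8 - 10 x^3/3 + 15 x^2/2 - 6 x + 1


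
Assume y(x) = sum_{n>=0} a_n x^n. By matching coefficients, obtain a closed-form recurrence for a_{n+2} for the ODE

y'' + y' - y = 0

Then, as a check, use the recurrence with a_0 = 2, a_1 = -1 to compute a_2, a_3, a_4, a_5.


Substitute y = sum_n a_n x^n.
y''(x) has coefficient (n+2)(n+1) a_{n+2} at x^n;
y'(x) has coefficient (n+1) a_{n+1} at x^n;
-y(x) has coefficient -1 a_n at x^n.
Matching x^n: (n+2)(n+1) a_{n+2} + (n+1) a_{n+1} - 1 a_n = 0.
Thus a_{n+2} = [-(n+1) a_{n+1} + 1 a_n] / ((n+1)(n+2)).

Check with a_0 = 2, a_1 = -1 (apply the recurrence for n = 0, 1, 2, 3): a_0 = 2, a_1 = -1, a_2 = 3/2, a_3 = -2/3, a_4 = 7/24, a_5 = -11/120.

a_(n+2) = [-(n+1) a_(n+1) + 1 a_n] / ((n+1)(n+2)); check: a_0 = 2, a_1 = -1, a_2 = 3/2, a_3 = -2/3, a_4 = 7/24, a_5 = -11/120


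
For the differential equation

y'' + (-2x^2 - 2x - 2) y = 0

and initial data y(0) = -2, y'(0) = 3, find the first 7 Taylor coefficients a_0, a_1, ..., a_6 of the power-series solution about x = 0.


Ansatz: y(x) = sum_{n>=0} a_n x^n, so y'(x) = sum_{n>=1} n a_n x^(n-1) and y''(x) = sum_{n>=2} n(n-1) a_n x^(n-2).
Substitute into P(x) y'' + Q(x) y' + R(x) y = 0 with P(x) = 1, Q(x) = 0, R(x) = -2x^2 - 2x - 2, and match powers of x.
Initial conditions: a_0 = -2, a_1 = 3.
Setting the coefficient of each power of x to zero and solving order by order (substituting the coefficients already found):
  x^0: 2 a_2 - 2 a_0 = 0  ->  2 a_2 = 2 a_0 = -4  ->  a_2 = -2
  x^1: 6 a_3 - 2 a_1 - 2 a_0 = 0  ->  6 a_3 = 2 a_1 + 2 a_0 = 2  ->  a_3 = 1/3
  x^2: 12 a_4 - 2 a_2 - 2 a_1 - 2 a_0 = 0  ->  12 a_4 = 2 a_2 + 2 a_1 + 2 a_0 = -2  ->  a_4 = -1/6
  x^3: 20 a_5 - 2 a_3 - 2 a_2 - 2 a_1 = 0  ->  20 a_5 = 2 a_3 + 2 a_2 + 2 a_1 = 8/3  ->  a_5 = 2/15
  x^4: 30 a_6 - 2 a_4 - 2 a_3 - 2 a_2 = 0  ->  30 a_6 = 2 a_4 + 2 a_3 + 2 a_2 = -11/3  ->  a_6 = -11/90
Truncated series: y(x) = -2 + 3 x - 2 x^2 + (1/3) x^3 - (1/6) x^4 + (2/15) x^5 - (11/90) x^6 + O(x^7).

a_0 = -2; a_1 = 3; a_2 = -2; a_3 = 1/3; a_4 = -1/6; a_5 = 2/15; a_6 = -11/90


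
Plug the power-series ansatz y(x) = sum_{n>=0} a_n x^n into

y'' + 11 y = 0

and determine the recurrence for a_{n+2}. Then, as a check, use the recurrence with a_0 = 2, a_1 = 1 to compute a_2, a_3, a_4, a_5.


Substitute y = sum_n a_n x^n into y'' + (const) y = 0.
y''(x) = sum_{n>=0} (n+2)(n+1) a_{n+2} x^n.
The ODE becomes sum_n [(n+2)(n+1) a_{n+2} + 11 a_n] x^n = 0.
Setting each coefficient to zero gives the recurrence:
  (n+2)(n+1) a_{n+2} + 11 a_n = 0,
  a_{n+2} = -11 / ((n+1)(n+2)) a_n.

Check with a_0 = 2, a_1 = 1 (apply the recurrence for n = 0, 1, 2, 3): a_0 = 2, a_1 = 1, a_2 = -11, a_3 = -11/6, a_4 = 121/12, a_5 = 121/120.

a_{n+2} = -11/((n+1)(n+2)) * a_n; check: a_0 = 2, a_1 = 1, a_2 = -11, a_3 = -11/6, a_4 = 121/12, a_5 = 121/120


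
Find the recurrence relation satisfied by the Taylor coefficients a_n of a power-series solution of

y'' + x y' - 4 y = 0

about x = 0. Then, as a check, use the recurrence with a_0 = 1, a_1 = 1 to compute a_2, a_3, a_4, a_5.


Substitute y = sum_n a_n x^n.
y''(x) has coefficient (n+2)(n+1) a_{n+2} at x^n;
x y'(x) has coefficient n a_n at x^n (shift);
-4 y(x) has coefficient -4 a_n at x^n.
Matching x^n: (n+2)(n+1) a_{n+2} + (n - 4) a_n = 0.
Thus a_{n+2} = (-n + 4) / ((n+1)(n+2)) * a_n.

Check with a_0 = 1, a_1 = 1 (apply the recurrence for n = 0, 1, 2, 3): a_0 = 1, a_1 = 1, a_2 = 2, a_3 = 1/2, a_4 = 1/3, a_5 = 1/40.

a_(n+2) = (-n + 4) / ((n+1)(n+2)) * a_n; check: a_0 = 1, a_1 = 1, a_2 = 2, a_3 = 1/2, a_4 = 1/3, a_5 = 1/40


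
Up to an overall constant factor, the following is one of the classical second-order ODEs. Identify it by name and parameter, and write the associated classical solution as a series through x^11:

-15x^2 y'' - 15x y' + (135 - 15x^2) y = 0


All three coefficients share the factor -15; dividing through by -15 gives  x^2 y'' + x y' + (x^2 - 9) y = 0.
This matches the Bessel equation x^2 y'' + x y' + (x^2 - nu^2) y = 0 with nu^2 = 9, so nu = 3; the solution bounded at x = 0 is J_3(x).
Frobenius at x = 0: indicial roots ±nu; for r = nu the recurrence k(k + 2nu) c_k = -c_{k-2} gives the standard series J_nu(x) = sum_{k>=0} (-1)^k / (k! (k+nu)!) (x/2)^(2k+nu). Evaluate the first 5 terms:
  k = 0: (-1)^0 / (0! * 3! * 2^3) x^3 = 1/(1*6*8) x^3 = (1/48) x^3
  k = 1: (-1)^1 / (1! * 4! * 2^5) x^5 = -1/(1*24*32) x^5 = (-1/768) x^5
  k = 2: (-1)^2 / (2! * 5! * 2^7) x^7 = 1/(2*120*128) x^7 = (1/30720) x^7
  k = 3: (-1)^3 / (3! * 6! * 2^9) x^9 = -1/(6*720*512) x^9 = (-1/2211840) x^9
  k = 4: (-1)^4 / (4! * 7! * 2^11) x^11 = 1/(24*5040*2048) x^11 = (1/247726080) x^11
Hence J_3(x) = x^11/247726080 - x^9/2211840 + x^7/30720 - x^5/768 + x^3/48 + ....

J_3(x); series = x^11/247726080 - x^9/2211840 + x^7/30720 - x^5/768 + x^3/48
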